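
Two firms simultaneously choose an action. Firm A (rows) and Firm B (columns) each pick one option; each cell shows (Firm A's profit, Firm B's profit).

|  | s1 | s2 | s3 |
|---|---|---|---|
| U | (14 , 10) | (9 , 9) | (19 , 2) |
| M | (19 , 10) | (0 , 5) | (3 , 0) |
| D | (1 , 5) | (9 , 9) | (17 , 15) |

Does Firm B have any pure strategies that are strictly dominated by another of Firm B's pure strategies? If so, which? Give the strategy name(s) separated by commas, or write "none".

none

Nothing dominates s1: s2 at U (10>9); s3 at U (10>2).
s2: no other strategy beats it everywhere (s1 at D (9>5); s3 at U (9>2)).
s3: no other strategy beats it everywhere (s1 at D (15>5); s2 at D (15>9)).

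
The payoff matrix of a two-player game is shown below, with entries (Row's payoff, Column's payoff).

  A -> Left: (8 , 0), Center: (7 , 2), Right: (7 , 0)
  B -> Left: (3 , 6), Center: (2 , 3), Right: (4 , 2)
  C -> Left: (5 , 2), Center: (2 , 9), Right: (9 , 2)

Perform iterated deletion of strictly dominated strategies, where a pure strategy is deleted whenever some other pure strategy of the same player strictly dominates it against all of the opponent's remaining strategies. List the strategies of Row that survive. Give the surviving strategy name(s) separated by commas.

Row B is eliminated: A beats it against every remaining column (Left: 8>3, Center: 7>2, Right: 7>4).
Column Left is eliminated: Center beats it against every remaining row (A: 2>0, C: 9>2).
Column's strategy Right is strictly dominated by Center (A: 2>0, C: 9>2) and is removed.
For Row, A strictly dominates C on the remaining columns (Center: 7>2); eliminate C.
Among the remaining strategies, none is strictly dominated by another pure strategy of the same player, so the elimination stops.
Surviving strategies — Row: {A}; Column: {Center}.

A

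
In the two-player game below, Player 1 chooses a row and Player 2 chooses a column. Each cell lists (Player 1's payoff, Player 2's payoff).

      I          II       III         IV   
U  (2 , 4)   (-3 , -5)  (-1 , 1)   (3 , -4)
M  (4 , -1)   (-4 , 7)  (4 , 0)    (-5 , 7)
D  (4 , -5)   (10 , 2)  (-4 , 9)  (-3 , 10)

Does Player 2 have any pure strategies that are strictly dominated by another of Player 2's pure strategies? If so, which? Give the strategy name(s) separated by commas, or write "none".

Nothing dominates I: II at U (4>-5); III at U (4>1); IV at U (4>-4).
II is not dominated — it holds its own against I at M (7>-1); III at M (7>0); IV at M (7=7).
III is not dominated — it holds its own against I at M (0>-1); II at U (1>-5); IV at U (1>-4).
IV: no other strategy beats it everywhere (I at M (7>-1); II at U (-4>-5); III at M (7>0)).

none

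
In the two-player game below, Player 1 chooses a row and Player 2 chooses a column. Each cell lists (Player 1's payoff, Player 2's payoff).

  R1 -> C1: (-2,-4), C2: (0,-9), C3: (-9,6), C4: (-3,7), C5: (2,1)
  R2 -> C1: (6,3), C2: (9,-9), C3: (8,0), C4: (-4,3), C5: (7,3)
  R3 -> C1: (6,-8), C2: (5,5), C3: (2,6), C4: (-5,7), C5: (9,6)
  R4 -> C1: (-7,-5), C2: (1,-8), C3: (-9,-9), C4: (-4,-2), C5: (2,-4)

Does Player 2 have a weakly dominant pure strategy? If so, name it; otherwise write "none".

C4

C4 vs C1: R1: 7>-4, R2: 3=3, R3: 7>-8, R4: -2>-5.
C4 vs C2: R1: 7>-9, R2: 3>-9, R3: 7>5, R4: -2>-8.
C4 vs C3: R1: 7>6, R2: 3>0, R3: 7>6, R4: -2>-9.
C4 vs C5: R1: 7>1, R2: 3=3, R3: 7>6, R4: -2>-4.
C4 is at least as good as every other strategy against every opponent action, so it is weakly dominant.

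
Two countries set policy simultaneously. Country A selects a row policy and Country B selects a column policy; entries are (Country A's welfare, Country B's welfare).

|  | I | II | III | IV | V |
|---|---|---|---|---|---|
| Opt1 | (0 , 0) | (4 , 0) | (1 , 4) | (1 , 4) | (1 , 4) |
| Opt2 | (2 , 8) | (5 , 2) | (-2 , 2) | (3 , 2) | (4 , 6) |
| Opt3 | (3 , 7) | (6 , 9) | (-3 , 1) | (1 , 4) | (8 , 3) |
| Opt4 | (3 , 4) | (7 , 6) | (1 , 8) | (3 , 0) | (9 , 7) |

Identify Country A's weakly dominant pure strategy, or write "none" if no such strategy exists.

Opt4 vs Opt1: I: 3>0, II: 7>4, III: 1=1, IV: 3>1, V: 9>1.
Opt4 vs Opt2: I: 3>2, II: 7>5, III: 1>-2, IV: 3=3, V: 9>4.
Opt4 vs Opt3: I: 3=3, II: 7>6, III: 1>-3, IV: 3>1, V: 9>8.
Opt4 is at least as good as every other strategy against every opponent action, so it is weakly dominant.

Opt4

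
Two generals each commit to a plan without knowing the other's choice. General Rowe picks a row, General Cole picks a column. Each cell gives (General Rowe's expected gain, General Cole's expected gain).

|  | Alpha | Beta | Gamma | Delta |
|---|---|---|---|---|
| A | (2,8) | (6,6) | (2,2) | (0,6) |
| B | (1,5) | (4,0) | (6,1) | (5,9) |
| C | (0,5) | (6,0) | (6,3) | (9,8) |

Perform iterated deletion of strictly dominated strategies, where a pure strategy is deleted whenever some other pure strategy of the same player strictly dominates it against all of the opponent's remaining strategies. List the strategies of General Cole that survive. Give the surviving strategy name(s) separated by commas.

Alpha, Delta

General Cole's strategy Beta is strictly dominated by Alpha (A: 8>6, B: 5>0, C: 5>0) and is removed.
General Cole's strategy Gamma is strictly dominated by Alpha (A: 8>2, B: 5>1, C: 5>3) and is removed.
Among the remaining strategies, none is strictly dominated by another pure strategy of the same player, so the elimination stops.
Surviving strategies — General Rowe: {A, B, C}; General Cole: {Alpha, Delta}.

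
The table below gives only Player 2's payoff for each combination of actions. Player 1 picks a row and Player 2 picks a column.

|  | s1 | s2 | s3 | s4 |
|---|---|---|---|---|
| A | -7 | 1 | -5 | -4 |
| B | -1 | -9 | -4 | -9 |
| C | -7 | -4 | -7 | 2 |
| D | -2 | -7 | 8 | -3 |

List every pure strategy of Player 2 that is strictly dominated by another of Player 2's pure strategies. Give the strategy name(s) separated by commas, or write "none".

s1: no other strategy beats it everywhere (s2 at B (-1>-9); s3 at B (-1>-4); s4 at B (-1>-9)).
s2 is not dominated — it holds its own against s1 at A (1>-7); s3 at A (1>-5); s4 at A (1>-4).
s3: no other strategy beats it everywhere (s1 at A (-5>-7); s2 at B (-4>-9); s4 at B (-4>-9)).
Nothing dominates s4: s1 at A (-4>-7); s2 at B (-9=-9); s3 at A (-4>-5).

none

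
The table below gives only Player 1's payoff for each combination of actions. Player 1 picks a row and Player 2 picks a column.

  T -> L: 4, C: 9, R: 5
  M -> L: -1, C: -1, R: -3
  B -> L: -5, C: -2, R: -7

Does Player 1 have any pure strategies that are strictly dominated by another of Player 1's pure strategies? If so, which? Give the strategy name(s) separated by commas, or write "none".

T is not dominated — it holds its own against M at L (4>-1); B at L (4>-5).
T strictly dominates M — L: 4>-1, C: 9>-1, R: 5>-3.
B is strictly dominated by T (L: 4>-5, C: 9>-2, R: 5>-7).

M, B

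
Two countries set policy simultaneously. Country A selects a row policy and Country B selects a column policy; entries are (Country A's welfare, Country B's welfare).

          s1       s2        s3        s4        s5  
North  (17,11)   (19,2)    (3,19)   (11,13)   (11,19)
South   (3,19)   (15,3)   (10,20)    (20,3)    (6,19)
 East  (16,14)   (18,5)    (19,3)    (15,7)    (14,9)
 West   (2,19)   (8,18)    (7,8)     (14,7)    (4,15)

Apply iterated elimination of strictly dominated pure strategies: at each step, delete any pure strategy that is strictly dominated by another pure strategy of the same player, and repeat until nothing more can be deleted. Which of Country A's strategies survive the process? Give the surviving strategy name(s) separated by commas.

North, East

Country A's strategy West is strictly dominated by South (s1: 3>2, s2: 15>8, s3: 10>7, s4: 20>14, s5: 6>4) and is removed.
For Country B, s1 strictly dominates s2 on the remaining rows (North: 11>2, South: 19>3, East: 14>5); eliminate s2.
Country B's strategy s4 is strictly dominated by s5 (North: 19>13, South: 19>3, East: 9>7) and is removed.
Country A's strategy South is strictly dominated by East (s1: 16>3, s3: 19>10, s5: 14>6) and is removed.
Among the remaining strategies, none is strictly dominated by another pure strategy of the same player, so the elimination stops.
Surviving strategies — Country A: {North, East}; Country B: {s1, s3, s5}.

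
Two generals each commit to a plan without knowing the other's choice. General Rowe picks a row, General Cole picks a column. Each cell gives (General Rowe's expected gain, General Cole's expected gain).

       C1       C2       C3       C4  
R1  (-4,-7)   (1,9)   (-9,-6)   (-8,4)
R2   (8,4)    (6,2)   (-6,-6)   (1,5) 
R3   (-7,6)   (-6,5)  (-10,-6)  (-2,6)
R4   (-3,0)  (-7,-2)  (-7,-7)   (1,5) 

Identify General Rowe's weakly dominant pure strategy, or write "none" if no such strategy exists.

R2 vs R1: C1: 8>-4, C2: 6>1, C3: -6>-9, C4: 1>-8.
R2 vs R3: C1: 8>-7, C2: 6>-6, C3: -6>-10, C4: 1>-2.
R2 vs R4: C1: 8>-3, C2: 6>-7, C3: -6>-7, C4: 1=1.
R2 is at least as good as every other strategy against every opponent action, so it is weakly dominant.

R2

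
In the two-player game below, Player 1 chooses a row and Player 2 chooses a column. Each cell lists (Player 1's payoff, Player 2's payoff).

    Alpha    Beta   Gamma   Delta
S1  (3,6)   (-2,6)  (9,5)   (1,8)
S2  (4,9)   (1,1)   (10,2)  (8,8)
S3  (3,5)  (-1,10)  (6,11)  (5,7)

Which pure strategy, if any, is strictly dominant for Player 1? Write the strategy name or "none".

S2 vs S1: Alpha: 4>3, Beta: 1>-2, Gamma: 10>9, Delta: 8>1.
S2 vs S3: Alpha: 4>3, Beta: 1>-1, Gamma: 10>6, Delta: 8>5.
S2 strictly beats every other strategy against every opponent action, so it is strictly dominant.

S2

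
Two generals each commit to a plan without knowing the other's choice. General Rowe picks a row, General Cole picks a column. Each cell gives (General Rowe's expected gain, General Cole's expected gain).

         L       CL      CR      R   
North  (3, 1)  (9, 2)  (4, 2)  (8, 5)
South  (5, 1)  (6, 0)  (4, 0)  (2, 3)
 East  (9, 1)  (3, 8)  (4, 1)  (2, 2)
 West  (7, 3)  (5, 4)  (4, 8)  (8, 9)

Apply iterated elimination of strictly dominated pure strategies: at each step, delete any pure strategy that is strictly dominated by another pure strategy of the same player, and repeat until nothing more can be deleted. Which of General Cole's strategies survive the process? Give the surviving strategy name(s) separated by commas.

Column L is eliminated: R beats it against every remaining row (North: 5>1, South: 3>1, East: 2>1, West: 9>3).
For General Cole, R strictly dominates CR on the remaining rows (North: 5>2, South: 3>0, East: 2>1, West: 9>8); eliminate CR.
Row South is eliminated: North beats it against every remaining column (CL: 9>6, R: 8>2).
General Rowe's strategy East is strictly dominated by North (CL: 9>3, R: 8>2) and is removed.
Column CL is eliminated: R beats it against every remaining row (North: 5>2, West: 9>4).
Among the remaining strategies, none is strictly dominated by another pure strategy of the same player, so the elimination stops.
Surviving strategies — General Rowe: {North, West}; General Cole: {R}.

R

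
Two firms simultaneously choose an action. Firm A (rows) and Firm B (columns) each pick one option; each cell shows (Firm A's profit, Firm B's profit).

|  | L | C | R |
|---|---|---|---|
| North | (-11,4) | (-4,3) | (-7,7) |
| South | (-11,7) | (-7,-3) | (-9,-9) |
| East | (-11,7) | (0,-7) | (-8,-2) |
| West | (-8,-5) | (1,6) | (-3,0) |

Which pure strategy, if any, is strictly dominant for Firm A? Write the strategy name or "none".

West

West vs North: L: -8>-11, C: 1>-4, R: -3>-7.
West vs South: L: -8>-11, C: 1>-7, R: -3>-9.
West vs East: L: -8>-11, C: 1>0, R: -3>-8.
West strictly beats every other strategy against every opponent action, so it is strictly dominant.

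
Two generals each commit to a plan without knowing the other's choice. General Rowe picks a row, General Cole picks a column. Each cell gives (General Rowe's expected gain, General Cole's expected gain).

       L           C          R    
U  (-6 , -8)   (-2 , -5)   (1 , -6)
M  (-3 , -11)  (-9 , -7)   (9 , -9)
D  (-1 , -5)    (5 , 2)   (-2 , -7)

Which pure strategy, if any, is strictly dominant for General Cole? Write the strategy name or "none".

C vs L: U: -5>-8, M: -7>-11, D: 2>-5.
C vs R: U: -5>-6, M: -7>-9, D: 2>-7.
C strictly beats every other strategy against every opponent action, so it is strictly dominant.

C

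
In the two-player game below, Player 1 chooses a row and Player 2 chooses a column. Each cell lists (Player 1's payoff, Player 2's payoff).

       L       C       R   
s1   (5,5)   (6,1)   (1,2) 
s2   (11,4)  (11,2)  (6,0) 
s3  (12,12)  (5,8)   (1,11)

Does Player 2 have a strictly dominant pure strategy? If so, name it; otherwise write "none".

L vs C: s1: 5>1, s2: 4>2, s3: 12>8.
L vs R: s1: 5>2, s2: 4>0, s3: 12>11.
L strictly beats every other strategy against every opponent action, so it is strictly dominant.

L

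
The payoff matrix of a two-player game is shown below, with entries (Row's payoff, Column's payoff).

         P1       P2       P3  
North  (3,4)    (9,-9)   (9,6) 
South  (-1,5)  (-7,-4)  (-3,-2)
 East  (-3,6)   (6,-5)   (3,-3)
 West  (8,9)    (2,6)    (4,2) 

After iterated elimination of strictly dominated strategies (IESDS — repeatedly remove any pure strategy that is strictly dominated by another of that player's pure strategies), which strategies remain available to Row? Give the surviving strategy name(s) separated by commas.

North, West

Row South is eliminated: North beats it against every remaining column (P1: 3>-1, P2: 9>-7, P3: 9>-3).
For Row, North strictly dominates East on the remaining columns (P1: 3>-3, P2: 9>6, P3: 9>3); eliminate East.
For Column, P1 strictly dominates P2 on the remaining rows (North: 4>-9, West: 9>6); eliminate P2.
Among the remaining strategies, none is strictly dominated by another pure strategy of the same player, so the elimination stops.
Surviving strategies — Row: {North, West}; Column: {P1, P3}.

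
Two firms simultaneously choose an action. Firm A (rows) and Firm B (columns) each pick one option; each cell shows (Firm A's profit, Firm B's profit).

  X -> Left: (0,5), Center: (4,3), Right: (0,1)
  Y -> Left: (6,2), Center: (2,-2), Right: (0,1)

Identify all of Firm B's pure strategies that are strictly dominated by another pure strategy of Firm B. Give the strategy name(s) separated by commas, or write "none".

Left: no other strategy beats it everywhere (Center at X (5>3); Right at X (5>1)).
Center is strictly dominated by Left (X: 5>3, Y: 2>-2).
Right is strictly dominated by Left (X: 5>1, Y: 2>1).

Center, Right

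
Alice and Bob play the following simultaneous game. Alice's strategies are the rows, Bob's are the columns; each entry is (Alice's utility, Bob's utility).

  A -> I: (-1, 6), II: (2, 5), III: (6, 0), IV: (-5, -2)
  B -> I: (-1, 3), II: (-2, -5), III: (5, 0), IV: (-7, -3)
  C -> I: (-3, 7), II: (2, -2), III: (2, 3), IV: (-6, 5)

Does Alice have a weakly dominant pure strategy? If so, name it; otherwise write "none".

A

A vs B: I: -1=-1, II: 2>-2, III: 6>5, IV: -5>-7.
A vs C: I: -1>-3, II: 2=2, III: 6>2, IV: -5>-6.
A is at least as good as every other strategy against every opponent action, so it is weakly dominant.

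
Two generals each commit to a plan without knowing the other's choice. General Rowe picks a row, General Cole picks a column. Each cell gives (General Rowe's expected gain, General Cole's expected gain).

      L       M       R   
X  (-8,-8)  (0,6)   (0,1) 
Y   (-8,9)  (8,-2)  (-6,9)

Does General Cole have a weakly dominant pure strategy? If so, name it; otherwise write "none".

L fails to dominate M at X (-8<6).
M fails to dominate L at Y (-2<9).
R fails to dominate M at X (1<6).
No single strategy dominates all the others.

none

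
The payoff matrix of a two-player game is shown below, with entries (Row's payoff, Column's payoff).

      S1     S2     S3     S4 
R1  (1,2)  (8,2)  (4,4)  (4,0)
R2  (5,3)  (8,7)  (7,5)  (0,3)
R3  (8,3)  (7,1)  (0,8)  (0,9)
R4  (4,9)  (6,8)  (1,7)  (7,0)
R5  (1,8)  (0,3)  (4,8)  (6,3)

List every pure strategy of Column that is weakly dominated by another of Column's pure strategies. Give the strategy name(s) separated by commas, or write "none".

Nothing dominates S1: S2 at R3 (3>1); S3 at R4 (9>7); S4 at R1 (2>0).
S2 is not dominated — it holds its own against S1 at R2 (7>3); S3 at R2 (7>5); S4 at R1 (2>0).
S3 is not dominated — it holds its own against S1 at R1 (4>2); S2 at R1 (4>2); S4 at R1 (4>0).
Nothing dominates S4: S1 at R3 (9>3); S2 at R3 (9>1); S3 at R3 (9>8).

none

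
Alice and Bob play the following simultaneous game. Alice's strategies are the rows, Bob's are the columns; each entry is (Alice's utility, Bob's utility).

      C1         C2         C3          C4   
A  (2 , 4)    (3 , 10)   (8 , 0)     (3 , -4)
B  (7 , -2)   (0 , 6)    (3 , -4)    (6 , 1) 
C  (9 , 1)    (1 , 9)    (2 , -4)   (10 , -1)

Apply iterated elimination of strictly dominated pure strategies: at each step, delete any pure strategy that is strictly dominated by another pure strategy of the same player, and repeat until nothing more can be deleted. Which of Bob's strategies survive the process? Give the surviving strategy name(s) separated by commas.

C2

Column C1 is eliminated: C2 beats it against every remaining row (A: 10>4, B: 6>-2, C: 9>1).
For Bob, C2 strictly dominates C3 on the remaining rows (A: 10>0, B: 6>-4, C: 9>-4); eliminate C3.
Alice's strategy B is strictly dominated by C (C2: 1>0, C4: 10>6) and is removed.
Bob's strategy C4 is strictly dominated by C2 (A: 10>-4, C: 9>-1) and is removed.
Alice's strategy C is strictly dominated by A (C2: 3>1) and is removed.
Among the remaining strategies, none is strictly dominated by another pure strategy of the same player, so the elimination stops.
Surviving strategies — Alice: {A}; Bob: {C2}.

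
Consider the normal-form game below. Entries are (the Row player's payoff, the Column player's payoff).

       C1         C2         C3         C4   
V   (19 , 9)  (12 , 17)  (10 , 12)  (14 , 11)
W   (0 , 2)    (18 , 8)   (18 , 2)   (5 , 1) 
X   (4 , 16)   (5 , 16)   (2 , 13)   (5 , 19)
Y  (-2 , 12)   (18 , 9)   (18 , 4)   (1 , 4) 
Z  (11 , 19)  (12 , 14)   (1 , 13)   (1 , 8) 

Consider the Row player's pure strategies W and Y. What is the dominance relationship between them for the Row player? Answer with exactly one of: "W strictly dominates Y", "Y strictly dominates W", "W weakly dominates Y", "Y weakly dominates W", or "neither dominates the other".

W's payoffs vs Y's, by the Column player's action — C1: 0>-2, C2: 18=18, C3: 18=18, C4: 5>1.
W is at least as good everywhere and strictly better somewhere (tied only at C2, C3), so W weakly but not strictly dominates Y.

W weakly dominates Y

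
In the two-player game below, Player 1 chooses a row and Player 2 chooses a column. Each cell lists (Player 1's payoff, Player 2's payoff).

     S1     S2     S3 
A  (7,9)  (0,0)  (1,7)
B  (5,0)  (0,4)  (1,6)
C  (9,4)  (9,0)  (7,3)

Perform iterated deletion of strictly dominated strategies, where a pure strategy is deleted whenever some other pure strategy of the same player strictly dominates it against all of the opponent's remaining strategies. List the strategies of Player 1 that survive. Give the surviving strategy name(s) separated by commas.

Player 1's strategy A is strictly dominated by C (S1: 9>7, S2: 9>0, S3: 7>1) and is removed.
Player 1's strategy B is strictly dominated by C (S1: 9>5, S2: 9>0, S3: 7>1) and is removed.
Player 2's strategy S2 is strictly dominated by S1 (C: 4>0) and is removed.
Column S3 is eliminated: S1 beats it against every remaining row (C: 4>3).
Among the remaining strategies, none is strictly dominated by another pure strategy of the same player, so the elimination stops.
Surviving strategies — Player 1: {C}; Player 2: {S1}.

C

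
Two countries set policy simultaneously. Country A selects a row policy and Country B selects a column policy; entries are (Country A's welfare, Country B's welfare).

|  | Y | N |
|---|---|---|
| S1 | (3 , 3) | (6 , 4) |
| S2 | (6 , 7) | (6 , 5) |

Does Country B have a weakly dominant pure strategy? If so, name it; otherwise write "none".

Y fails to dominate N at S1 (3<4).
N fails to dominate Y at S2 (5<7).
No single strategy dominates all the others.

none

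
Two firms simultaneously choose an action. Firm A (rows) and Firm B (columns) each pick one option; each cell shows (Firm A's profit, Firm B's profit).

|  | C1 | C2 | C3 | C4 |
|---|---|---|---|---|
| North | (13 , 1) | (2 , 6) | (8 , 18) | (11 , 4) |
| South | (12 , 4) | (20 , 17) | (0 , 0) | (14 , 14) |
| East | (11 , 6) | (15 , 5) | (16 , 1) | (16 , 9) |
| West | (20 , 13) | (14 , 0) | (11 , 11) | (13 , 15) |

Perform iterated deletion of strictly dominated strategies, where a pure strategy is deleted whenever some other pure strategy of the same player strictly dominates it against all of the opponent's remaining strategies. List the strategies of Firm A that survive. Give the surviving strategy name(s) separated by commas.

Row North is eliminated: West beats it against every remaining column (C1: 20>13, C2: 14>2, C3: 11>8, C4: 13>11).
Firm B's strategy C1 is strictly dominated by C4 (South: 14>4, East: 9>6, West: 15>13) and is removed.
Firm A's strategy West is strictly dominated by East (C2: 15>14, C3: 16>11, C4: 16>13) and is removed.
Column C3 is eliminated: C2 beats it against every remaining row (South: 17>0, East: 5>1).
Among the remaining strategies, none is strictly dominated by another pure strategy of the same player, so the elimination stops.
Surviving strategies — Firm A: {South, East}; Firm B: {C2, C4}.

South, East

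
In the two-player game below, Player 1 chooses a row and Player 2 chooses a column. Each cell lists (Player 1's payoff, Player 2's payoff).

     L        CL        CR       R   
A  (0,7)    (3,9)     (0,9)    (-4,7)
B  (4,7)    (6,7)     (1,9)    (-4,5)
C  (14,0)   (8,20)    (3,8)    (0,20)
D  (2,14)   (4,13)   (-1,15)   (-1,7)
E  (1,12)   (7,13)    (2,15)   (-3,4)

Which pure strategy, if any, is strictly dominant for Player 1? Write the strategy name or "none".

C vs A: L: 14>0, CL: 8>3, CR: 3>0, R: 0>-4.
C vs B: L: 14>4, CL: 8>6, CR: 3>1, R: 0>-4.
C vs D: L: 14>2, CL: 8>4, CR: 3>-1, R: 0>-1.
C vs E: L: 14>1, CL: 8>7, CR: 3>2, R: 0>-3.
C strictly beats every other strategy against every opponent action, so it is strictly dominant.

C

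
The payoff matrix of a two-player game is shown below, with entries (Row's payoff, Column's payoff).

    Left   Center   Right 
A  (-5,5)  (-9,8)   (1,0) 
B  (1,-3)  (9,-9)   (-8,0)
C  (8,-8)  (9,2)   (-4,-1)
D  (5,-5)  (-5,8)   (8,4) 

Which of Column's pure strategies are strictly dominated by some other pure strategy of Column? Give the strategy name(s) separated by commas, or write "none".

none

Nothing dominates Left: Center at B (-3>-9); Right at A (5>0).
Center: no other strategy beats it everywhere (Left at A (8>5); Right at A (8>0)).
Nothing dominates Right: Left at B (0>-3); Center at B (0>-9).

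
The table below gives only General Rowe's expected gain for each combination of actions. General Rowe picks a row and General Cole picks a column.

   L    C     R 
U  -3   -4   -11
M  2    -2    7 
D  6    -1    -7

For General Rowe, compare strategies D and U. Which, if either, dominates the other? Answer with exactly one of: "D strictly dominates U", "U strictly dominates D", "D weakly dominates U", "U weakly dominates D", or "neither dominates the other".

D strictly dominates U

D's payoffs vs U's, by General Cole's action — L: 6>-3, C: -1>-4, R: -7>-11.
Every comparison favours D, so D strictly dominates U.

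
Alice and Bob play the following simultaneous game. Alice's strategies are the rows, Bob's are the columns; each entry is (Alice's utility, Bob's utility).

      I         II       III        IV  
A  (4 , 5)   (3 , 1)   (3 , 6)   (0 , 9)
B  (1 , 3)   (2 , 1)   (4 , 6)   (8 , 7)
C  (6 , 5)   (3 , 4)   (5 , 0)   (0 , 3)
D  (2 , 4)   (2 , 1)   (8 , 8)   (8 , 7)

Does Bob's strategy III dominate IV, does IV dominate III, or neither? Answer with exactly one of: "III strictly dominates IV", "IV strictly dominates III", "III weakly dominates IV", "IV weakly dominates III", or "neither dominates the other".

III's payoffs vs IV's, by Alice's action — A: 6<9, B: 6<7, C: 0<3, D: 8>7.
III does better at D but worse at A, B, C; neither strategy dominates the other.

neither dominates the other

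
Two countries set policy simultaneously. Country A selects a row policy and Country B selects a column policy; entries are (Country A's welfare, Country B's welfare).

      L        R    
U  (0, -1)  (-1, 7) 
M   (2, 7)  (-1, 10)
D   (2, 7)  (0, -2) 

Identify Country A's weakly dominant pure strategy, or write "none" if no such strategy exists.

D

D vs U: L: 2>0, R: 0>-1.
D vs M: L: 2=2, R: 0>-1.
D is at least as good as every other strategy against every opponent action, so it is weakly dominant.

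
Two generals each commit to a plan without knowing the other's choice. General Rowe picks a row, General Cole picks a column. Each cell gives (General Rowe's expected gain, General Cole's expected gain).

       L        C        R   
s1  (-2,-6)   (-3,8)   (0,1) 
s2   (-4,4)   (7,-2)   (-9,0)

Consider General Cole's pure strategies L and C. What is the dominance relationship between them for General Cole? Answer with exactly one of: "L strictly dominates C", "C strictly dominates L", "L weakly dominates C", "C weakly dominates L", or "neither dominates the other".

neither dominates the other

Compare L to C across each opponent action: s1: -6<8, s2: 4>-2.
L does better at s2 but worse at s1; neither strategy dominates the other.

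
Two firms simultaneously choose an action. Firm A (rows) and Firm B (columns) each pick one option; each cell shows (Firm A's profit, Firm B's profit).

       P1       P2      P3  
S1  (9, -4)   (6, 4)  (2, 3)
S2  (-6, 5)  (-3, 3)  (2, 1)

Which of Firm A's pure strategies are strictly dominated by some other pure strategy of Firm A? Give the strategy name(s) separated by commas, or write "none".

Nothing dominates S1: S2 at P1 (9>-6).
S2 is not dominated — it holds its own against S1 at P3 (2=2).

none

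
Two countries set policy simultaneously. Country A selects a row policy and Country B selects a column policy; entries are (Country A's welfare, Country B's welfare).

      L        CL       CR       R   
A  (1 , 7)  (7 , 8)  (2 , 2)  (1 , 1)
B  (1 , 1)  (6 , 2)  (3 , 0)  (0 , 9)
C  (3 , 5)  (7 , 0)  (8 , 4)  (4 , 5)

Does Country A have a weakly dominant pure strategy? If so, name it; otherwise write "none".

C vs A: L: 3>1, CL: 7=7, CR: 8>2, R: 4>1.
C vs B: L: 3>1, CL: 7>6, CR: 8>3, R: 4>0.
C is at least as good as every other strategy against every opponent action, so it is weakly dominant.

C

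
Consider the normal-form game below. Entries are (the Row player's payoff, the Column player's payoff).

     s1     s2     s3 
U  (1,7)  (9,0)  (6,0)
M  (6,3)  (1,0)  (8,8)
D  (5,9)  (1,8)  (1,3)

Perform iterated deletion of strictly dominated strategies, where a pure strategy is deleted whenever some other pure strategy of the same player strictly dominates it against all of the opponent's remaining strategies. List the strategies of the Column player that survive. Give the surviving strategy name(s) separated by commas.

s3

Column s2 is eliminated: s1 beats it against every remaining row (U: 7>0, M: 3>0, D: 9>8).
The Row player's strategy U is strictly dominated by M (s1: 6>1, s3: 8>6) and is removed.
For the Row player, M strictly dominates D on the remaining columns (s1: 6>5, s3: 8>1); eliminate D.
Column s1 is eliminated: s3 beats it against every remaining row (M: 8>3).
Among the remaining strategies, none is strictly dominated by another pure strategy of the same player, so the elimination stops.
Surviving strategies — the Row player: {M}; the Column player: {s3}.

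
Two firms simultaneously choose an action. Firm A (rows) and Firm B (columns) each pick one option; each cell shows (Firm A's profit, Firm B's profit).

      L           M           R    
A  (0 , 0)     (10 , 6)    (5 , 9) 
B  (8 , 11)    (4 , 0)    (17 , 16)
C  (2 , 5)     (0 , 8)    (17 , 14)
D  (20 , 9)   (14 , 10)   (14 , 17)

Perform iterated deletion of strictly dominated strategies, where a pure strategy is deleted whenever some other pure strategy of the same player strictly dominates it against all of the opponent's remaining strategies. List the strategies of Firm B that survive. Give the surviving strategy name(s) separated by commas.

Firm A's strategy A is strictly dominated by D (L: 20>0, M: 14>10, R: 14>5) and is removed.
Firm B's strategy L is strictly dominated by R (B: 16>11, C: 14>5, D: 17>9) and is removed.
Column M is eliminated: R beats it against every remaining row (B: 16>0, C: 14>8, D: 17>10).
Row D is eliminated: B beats it against every remaining column (R: 17>14).
Among the remaining strategies, none is strictly dominated by another pure strategy of the same player, so the elimination stops.
Surviving strategies — Firm A: {B, C}; Firm B: {R}.

R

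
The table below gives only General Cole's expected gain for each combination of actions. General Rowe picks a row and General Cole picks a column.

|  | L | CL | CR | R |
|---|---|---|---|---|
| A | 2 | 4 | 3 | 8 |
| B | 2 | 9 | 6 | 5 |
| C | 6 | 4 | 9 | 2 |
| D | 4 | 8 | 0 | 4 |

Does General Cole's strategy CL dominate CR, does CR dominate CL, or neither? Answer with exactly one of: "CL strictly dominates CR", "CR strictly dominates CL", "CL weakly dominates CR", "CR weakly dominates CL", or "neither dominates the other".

Compare CL to CR across each choice by General Rowe: A: 4>3, B: 9>6, C: 4<9, D: 8>0.
CL does better at A, B, D but worse at C; neither strategy dominates the other.

neither dominates the other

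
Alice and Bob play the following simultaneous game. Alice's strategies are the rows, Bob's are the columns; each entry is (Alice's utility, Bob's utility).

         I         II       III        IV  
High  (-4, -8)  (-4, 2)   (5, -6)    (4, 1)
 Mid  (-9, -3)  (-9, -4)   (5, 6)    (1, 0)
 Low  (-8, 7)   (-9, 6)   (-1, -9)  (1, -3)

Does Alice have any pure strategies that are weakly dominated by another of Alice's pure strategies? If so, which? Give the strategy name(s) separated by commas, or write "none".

Mid, Low

High is not dominated — it holds its own against Mid at I (-4>-9); Low at I (-4>-8).
High weakly dominates Mid — I: -4>-9, II: -4>-9, III: 5=5, IV: 4>1.
High weakly dominates Low — I: -4>-8, II: -4>-9, III: 5>-1, IV: 4>1.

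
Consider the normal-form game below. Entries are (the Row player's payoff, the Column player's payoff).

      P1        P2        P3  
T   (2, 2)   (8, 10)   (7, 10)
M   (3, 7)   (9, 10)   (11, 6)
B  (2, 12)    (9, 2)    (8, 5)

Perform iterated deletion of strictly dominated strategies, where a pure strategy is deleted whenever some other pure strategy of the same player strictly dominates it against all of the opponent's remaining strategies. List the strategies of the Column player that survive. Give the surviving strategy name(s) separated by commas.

P1, P2

Row T is eliminated: M beats it against every remaining column (P1: 3>2, P2: 9>8, P3: 11>7).
For the Column player, P1 strictly dominates P3 on the remaining rows (M: 7>6, B: 12>5); eliminate P3.
Among the remaining strategies, none is strictly dominated by another pure strategy of the same player, so the elimination stops.
Surviving strategies — the Row player: {M, B}; the Column player: {P1, P2}.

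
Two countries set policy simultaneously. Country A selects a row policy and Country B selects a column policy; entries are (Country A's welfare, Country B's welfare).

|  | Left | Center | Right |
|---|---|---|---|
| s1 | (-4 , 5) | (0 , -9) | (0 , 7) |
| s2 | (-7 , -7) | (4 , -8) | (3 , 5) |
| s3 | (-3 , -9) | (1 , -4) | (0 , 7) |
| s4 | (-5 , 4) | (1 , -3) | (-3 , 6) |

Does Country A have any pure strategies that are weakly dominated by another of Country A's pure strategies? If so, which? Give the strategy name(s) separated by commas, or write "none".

s1: dominated, since s3 does at least as well everywhere (Left: -3>-4, Center: 1>0, Right: 0=0).
s2: no other strategy beats it everywhere (s1 at Center (4>0); s3 at Center (4>1); s4 at Center (4>1)).
s3 is not dominated — it holds its own against s1 at Left (-3>-4); s2 at Left (-3>-7); s4 at Left (-3>-5).
s4 is weakly dominated by s3 (Left: -3>-5, Center: 1=1, Right: 0>-3).

s1, s4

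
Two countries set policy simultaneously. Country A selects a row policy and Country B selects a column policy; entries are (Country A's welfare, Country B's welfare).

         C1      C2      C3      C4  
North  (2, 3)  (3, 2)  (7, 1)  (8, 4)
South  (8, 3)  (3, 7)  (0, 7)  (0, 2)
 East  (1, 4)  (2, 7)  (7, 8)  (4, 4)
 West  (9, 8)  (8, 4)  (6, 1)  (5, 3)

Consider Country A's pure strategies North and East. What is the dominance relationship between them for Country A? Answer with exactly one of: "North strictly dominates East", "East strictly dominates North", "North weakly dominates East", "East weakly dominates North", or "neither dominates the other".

North weakly dominates East

Compare North to East across each choice by Country B: C1: 2>1, C2: 3>2, C3: 7=7, C4: 8>4.
North is at least as good everywhere and strictly better somewhere (tied only at C3), so North weakly but not strictly dominates East.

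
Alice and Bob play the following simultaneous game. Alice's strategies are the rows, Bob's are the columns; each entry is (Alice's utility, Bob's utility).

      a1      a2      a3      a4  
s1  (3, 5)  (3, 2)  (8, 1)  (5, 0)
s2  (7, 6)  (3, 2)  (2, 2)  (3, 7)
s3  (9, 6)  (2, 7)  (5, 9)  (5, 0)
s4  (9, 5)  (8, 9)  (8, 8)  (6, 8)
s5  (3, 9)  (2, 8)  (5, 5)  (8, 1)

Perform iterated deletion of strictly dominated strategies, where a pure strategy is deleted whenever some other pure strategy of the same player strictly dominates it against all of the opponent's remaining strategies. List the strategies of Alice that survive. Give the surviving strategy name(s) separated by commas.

Row s2 is eliminated: s4 beats it against every remaining column (a1: 9>7, a2: 8>3, a3: 8>2, a4: 6>3).
Bob's strategy a4 is strictly dominated by a2 (s1: 2>0, s3: 7>0, s4: 9>8, s5: 8>1) and is removed.
For Alice, s4 strictly dominates s5 on the remaining columns (a1: 9>3, a2: 8>2, a3: 8>5); eliminate s5.
Among the remaining strategies, none is strictly dominated by another pure strategy of the same player, so the elimination stops.
Surviving strategies — Alice: {s1, s3, s4}; Bob: {a1, a2, a3}.

s1, s3, s4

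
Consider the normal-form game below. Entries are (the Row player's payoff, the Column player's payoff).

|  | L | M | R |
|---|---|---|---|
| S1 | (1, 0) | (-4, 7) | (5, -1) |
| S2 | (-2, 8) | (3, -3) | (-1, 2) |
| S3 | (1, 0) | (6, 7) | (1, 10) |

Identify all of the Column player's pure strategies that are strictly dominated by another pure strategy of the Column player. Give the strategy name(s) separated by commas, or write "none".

L: no other strategy beats it everywhere (M at S2 (8>-3); R at S1 (0>-1)).
M: no other strategy beats it everywhere (L at S1 (7>0); R at S1 (7>-1)).
Nothing dominates R: L at S3 (10>0); M at S2 (2>-3).

none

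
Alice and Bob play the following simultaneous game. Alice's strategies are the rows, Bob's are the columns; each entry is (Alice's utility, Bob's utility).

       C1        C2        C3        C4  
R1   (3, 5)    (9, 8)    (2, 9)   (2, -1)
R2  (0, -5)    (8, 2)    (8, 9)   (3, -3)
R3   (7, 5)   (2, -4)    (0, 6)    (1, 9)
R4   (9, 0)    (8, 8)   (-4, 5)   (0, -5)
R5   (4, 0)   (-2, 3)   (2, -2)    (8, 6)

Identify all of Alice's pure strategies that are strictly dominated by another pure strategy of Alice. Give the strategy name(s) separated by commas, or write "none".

Nothing dominates R1: R2 at C1 (3>0); R3 at C2 (9>2); R4 at C2 (9>8); R5 at C2 (9>-2).
R2: no other strategy beats it everywhere (R1 at C3 (8>2); R3 at C2 (8>2); R4 at C2 (8=8); R5 at C2 (8>-2)).
Nothing dominates R3: R1 at C1 (7>3); R2 at C1 (7>0); R4 at C3 (0>-4); R5 at C1 (7>4).
Nothing dominates R4: R1 at C1 (9>3); R2 at C1 (9>0); R3 at C1 (9>7); R5 at C1 (9>4).
R5: no other strategy beats it everywhere (R1 at C1 (4>3); R2 at C1 (4>0); R3 at C3 (2>0); R4 at C3 (2>-4)).

none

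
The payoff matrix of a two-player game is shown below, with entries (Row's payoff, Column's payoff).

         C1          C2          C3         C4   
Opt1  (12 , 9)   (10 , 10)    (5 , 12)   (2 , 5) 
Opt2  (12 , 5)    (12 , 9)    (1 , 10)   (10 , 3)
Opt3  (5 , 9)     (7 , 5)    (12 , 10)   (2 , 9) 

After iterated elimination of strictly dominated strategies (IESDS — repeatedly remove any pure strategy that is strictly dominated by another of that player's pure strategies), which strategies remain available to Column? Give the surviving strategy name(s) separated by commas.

C3

Column's strategy C1 is strictly dominated by C3 (Opt1: 12>9, Opt2: 10>5, Opt3: 10>9) and is removed.
Column's strategy C2 is strictly dominated by C3 (Opt1: 12>10, Opt2: 10>9, Opt3: 10>5) and is removed.
Column's strategy C4 is strictly dominated by C3 (Opt1: 12>5, Opt2: 10>3, Opt3: 10>9) and is removed.
Row Opt1 is eliminated: Opt3 beats it against every remaining column (C3: 12>5).
Row's strategy Opt2 is strictly dominated by Opt3 (C3: 12>1) and is removed.
Among the remaining strategies, none is strictly dominated by another pure strategy of the same player, so the elimination stops.
Surviving strategies — Row: {Opt3}; Column: {C3}.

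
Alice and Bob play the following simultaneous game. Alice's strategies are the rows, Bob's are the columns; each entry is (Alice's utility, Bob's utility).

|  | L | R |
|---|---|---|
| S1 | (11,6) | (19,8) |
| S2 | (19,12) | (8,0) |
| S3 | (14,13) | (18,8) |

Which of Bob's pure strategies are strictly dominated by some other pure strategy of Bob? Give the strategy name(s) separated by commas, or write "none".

L is not dominated — it holds its own against R at S2 (12>0).
R: no other strategy beats it everywhere (L at S1 (8>6)).

none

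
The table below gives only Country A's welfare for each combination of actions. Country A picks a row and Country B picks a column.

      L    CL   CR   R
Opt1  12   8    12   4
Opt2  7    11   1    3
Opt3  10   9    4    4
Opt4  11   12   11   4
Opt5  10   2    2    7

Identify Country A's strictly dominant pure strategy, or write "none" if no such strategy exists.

Opt1 fails to dominate Opt2 at CL (8<11).
Opt2 fails to dominate Opt1 at L (7<12).
Opt3 fails to dominate Opt1 at L (10<12).
Opt4 fails to dominate Opt1 at L (11<12).
Opt5 fails to dominate Opt1 at L (10<12).
No single strategy dominates all the others.

none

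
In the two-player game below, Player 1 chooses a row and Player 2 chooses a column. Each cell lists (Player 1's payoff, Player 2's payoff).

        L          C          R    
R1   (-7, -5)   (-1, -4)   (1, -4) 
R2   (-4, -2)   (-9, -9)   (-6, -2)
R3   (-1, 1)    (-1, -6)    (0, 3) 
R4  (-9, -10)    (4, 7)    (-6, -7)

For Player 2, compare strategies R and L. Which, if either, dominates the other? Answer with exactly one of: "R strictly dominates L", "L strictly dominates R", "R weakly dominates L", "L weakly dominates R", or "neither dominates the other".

R weakly dominates L

R's payoffs vs L's, by Player 1's action — R1: -4>-5, R2: -2=-2, R3: 3>1, R4: -7>-10.
R is at least as good everywhere and strictly better somewhere (tied only at R2), so R weakly but not strictly dominates L.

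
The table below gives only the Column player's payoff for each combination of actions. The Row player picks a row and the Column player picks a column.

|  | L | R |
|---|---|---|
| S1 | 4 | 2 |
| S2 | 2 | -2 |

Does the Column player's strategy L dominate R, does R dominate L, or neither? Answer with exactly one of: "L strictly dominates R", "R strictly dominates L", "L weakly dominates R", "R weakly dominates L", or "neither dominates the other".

Compare L to R across every action of the Row player: S1: 4>2, S2: 2>-2.
Every comparison favours L, so L strictly dominates R.

L strictly dominates R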